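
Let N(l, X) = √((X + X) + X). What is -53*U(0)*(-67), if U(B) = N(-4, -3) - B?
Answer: 10653*I ≈ 10653.0*I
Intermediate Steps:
N(l, X) = √3*√X (N(l, X) = √(2*X + X) = √(3*X) = √3*√X)
U(B) = -B + 3*I (U(B) = √3*√(-3) - B = √3*(I*√3) - B = 3*I - B = -B + 3*I)
-53*U(0)*(-67) = -53*(-1*0 + 3*I)*(-67) = -53*(0 + 3*I)*(-67) = -159*I*(-67) = 10653*I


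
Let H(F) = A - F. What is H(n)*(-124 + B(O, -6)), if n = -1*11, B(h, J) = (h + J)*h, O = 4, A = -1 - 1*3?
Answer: -924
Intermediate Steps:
A = -4 (A = -1 - 3 = -4)
B(h, J) = h*(J + h) (B(h, J) = (J + h)*h = h*(J + h))
n = -11
H(F) = -4 - F
H(n)*(-124 + B(O, -6)) = (-4 - 1*(-11))*(-124 + 4*(-6 + 4)) = (-4 + 11)*(-124 + 4*(-2)) = 7*(-124 - 8) = 7*(-132) = -924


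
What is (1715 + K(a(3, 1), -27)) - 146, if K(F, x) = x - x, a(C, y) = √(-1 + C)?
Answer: 1569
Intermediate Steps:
K(F, x) = 0
(1715 + K(a(3, 1), -27)) - 146 = (1715 + 0) - 146 = 1715 - 146 = 1569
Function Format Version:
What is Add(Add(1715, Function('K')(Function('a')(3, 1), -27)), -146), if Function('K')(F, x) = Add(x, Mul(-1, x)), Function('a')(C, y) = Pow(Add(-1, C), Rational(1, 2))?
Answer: 1569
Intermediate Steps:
Function('K')(F, x) = 0
Add(Add(1715, Function('K')(Function('a')(3, 1), -27)), -146) = Add(Add(1715, 0), -146) = Add(1715, -146) = 1569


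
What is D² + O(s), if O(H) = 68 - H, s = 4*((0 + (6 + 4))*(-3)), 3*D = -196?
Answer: 40108/9 ≈ 4456.4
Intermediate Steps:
D = -196/3 (D = (⅓)*(-196) = -196/3 ≈ -65.333)
s = -120 (s = 4*((0 + 10)*(-3)) = 4*(10*(-3)) = 4*(-30) = -120)
D² + O(s) = (-196/3)² + (68 - 1*(-120)) = 38416/9 + (68 + 120) = 38416/9 + 188 = 40108/9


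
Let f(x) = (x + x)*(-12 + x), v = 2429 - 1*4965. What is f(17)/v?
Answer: -85/1268 ≈ -0.067035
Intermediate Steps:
v = -2536 (v = 2429 - 4965 = -2536)
f(x) = 2*x*(-12 + x) (f(x) = (2*x)*(-12 + x) = 2*x*(-12 + x))
f(17)/v = (2*17*(-12 + 17))/(-2536) = (2*17*5)*(-1/2536) = 170*(-1/2536) = -85/1268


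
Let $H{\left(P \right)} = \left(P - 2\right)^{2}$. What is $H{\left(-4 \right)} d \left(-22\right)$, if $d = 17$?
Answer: $-13464$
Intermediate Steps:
$H{\left(P \right)} = \left(-2 + P\right)^{2}$
$H{\left(-4 \right)} d \left(-22\right) = \left(-2 - 4\right)^{2} \cdot 17 \left(-22\right) = \left(-6\right)^{2} \cdot 17 \left(-22\right) = 36 \cdot 17 \left(-22\right) = 612 \left(-22\right) = -13464$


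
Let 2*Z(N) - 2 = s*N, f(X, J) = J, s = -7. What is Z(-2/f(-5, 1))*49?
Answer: 392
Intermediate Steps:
Z(N) = 1 - 7*N/2 (Z(N) = 1 + (-7*N)/2 = 1 - 7*N/2)
Z(-2/f(-5, 1))*49 = (1 - (-7)/1)*49 = (1 - (-7))*49 = (1 - 7/2*(-2))*49 = (1 + 7)*49 = 8*49 = 392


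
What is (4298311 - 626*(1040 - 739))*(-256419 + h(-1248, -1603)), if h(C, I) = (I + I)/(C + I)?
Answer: -3004520591483255/2851 ≈ -1.0538e+12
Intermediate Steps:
h(C, I) = 2*I/(C + I) (h(C, I) = (2*I)/(C + I) = 2*I/(C + I))
(4298311 - 626*(1040 - 739))*(-256419 + h(-1248, -1603)) = (4298311 - 626*(1040 - 739))*(-256419 + 2*(-1603)/(-1248 - 1603)) = (4298311 - 626*301)*(-256419 + 2*(-1603)/(-2851)) = (4298311 - 188426)*(-256419 + 2*(-1603)*(-1/2851)) = 4109885*(-256419 + 3206/2851) = 4109885*(-731047363/2851) = -3004520591483255/2851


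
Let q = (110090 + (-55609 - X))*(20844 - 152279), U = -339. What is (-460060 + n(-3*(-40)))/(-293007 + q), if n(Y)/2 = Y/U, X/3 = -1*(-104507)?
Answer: -51986860/3847269121409 ≈ -1.3513e-5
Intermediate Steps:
X = 313521 (X = 3*(-1*(-104507)) = 3*104507 = 313521)
n(Y) = -2*Y/339 (n(Y) = 2*(Y/(-339)) = 2*(Y*(-1/339)) = 2*(-Y/339) = -2*Y/339)
q = 34046922400 (q = (110090 + (-55609 - 1*313521))*(20844 - 152279) = (110090 + (-55609 - 313521))*(-131435) = (110090 - 369130)*(-131435) = -259040*(-131435) = 34046922400)
(-460060 + n(-3*(-40)))/(-293007 + q) = (-460060 - (-2)*(-40)/113)/(-293007 + 34046922400) = (-460060 - 2/339*120)/34046629393 = (-460060 - 80/113)*(1/34046629393) = -51986860/113*1/34046629393 = -51986860/3847269121409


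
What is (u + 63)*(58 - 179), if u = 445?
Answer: -61468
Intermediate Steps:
(u + 63)*(58 - 179) = (445 + 63)*(58 - 179) = 508*(-121) = -61468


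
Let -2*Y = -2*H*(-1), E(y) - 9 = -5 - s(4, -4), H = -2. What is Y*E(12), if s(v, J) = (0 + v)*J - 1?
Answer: 42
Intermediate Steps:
s(v, J) = -1 + J*v (s(v, J) = v*J - 1 = J*v - 1 = -1 + J*v)
E(y) = 21 (E(y) = 9 + (-5 - (-1 - 4*4)) = 9 + (-5 - (-1 - 16)) = 9 + (-5 - 1*(-17)) = 9 + (-5 + 17) = 9 + 12 = 21)
Y = 2 (Y = -(-2*(-2))*(-1)/2 = -2*(-1) = -½*(-4) = 2)
Y*E(12) = 2*21 = 42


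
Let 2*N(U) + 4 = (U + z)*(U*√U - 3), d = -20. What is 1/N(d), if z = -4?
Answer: 17/576578 - 120*I*√5/288289 ≈ 2.9484e-5 - 0.00093076*I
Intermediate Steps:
N(U) = -2 + (-4 + U)*(-3 + U^(3/2))/2 (N(U) = -2 + ((U - 4)*(U*√U - 3))/2 = -2 + ((-4 + U)*(U^(3/2) - 3))/2 = -2 + ((-4 + U)*(-3 + U^(3/2)))/2 = -2 + (-4 + U)*(-3 + U^(3/2))/2)
1/N(d) = 1/(4 + (-20)^(5/2)/2 - (-80)*I*√5 - 3/2*(-20)) = 1/(4 + (800*I*√5)/2 - (-80)*I*√5 + 30) = 1/(4 + 400*I*√5 + 80*I*√5 + 30) = 1/(34 + 480*I*√5)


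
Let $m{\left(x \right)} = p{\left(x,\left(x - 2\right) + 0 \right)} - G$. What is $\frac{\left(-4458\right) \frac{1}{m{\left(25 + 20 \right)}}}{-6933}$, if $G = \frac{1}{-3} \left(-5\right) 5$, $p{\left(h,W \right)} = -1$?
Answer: $- \frac{2229}{32354} \approx -0.068894$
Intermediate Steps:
$G = \frac{25}{3}$ ($G = \left(- \frac{1}{3}\right) \left(-5\right) 5 = \frac{5}{3} \cdot 5 = \frac{25}{3} \approx 8.3333$)
$m{\left(x \right)} = - \frac{28}{3}$ ($m{\left(x \right)} = -1 - \frac{25}{3} = - \frac{28}{3}$)
$\frac{\left(-4458\right) \frac{1}{m{\left(25 + 20 \right)}}}{-6933} = \frac{\left(-4458\right) \frac{1}{- \frac{28}{3}}}{-6933} = \left(-4458\right) \left(- \frac{3}{28}\right) \left(- \frac{1}{6933}\right) = \frac{6687}{14} \left(- \frac{1}{6933}\right) = - \frac{2229}{32354}$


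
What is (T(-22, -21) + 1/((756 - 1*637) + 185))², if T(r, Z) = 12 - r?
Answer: 106853569/92416 ≈ 1156.2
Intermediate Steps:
(T(-22, -21) + 1/((756 - 1*637) + 185))² = ((12 - 1*(-22)) + 1/((756 - 1*637) + 185))² = ((12 + 22) + 1/((756 - 637) + 185))² = (34 + 1/(119 + 185))² = (34 + 1/304)² = (10337/304)² = 106853569/92416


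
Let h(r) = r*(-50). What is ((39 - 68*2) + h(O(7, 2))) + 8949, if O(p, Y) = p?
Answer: 8502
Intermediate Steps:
h(r) = -50*r
((39 - 68*2) + h(O(7, 2))) + 8949 = ((39 - 68*2) - 50*7) + 8949 = ((39 - 136) - 350) + 8949 = (-97 - 350) + 8949 = -447 + 8949 = 8502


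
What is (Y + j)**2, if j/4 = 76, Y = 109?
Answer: 170569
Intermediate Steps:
j = 304 (j = 4*76 = 304)
(Y + j)**2 = (109 + 304)**2 = 413**2 = 170569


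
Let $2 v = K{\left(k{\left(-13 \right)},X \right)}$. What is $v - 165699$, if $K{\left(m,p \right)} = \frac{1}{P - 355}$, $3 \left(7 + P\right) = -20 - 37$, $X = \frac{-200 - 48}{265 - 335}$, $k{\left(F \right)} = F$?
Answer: $- \frac{126262639}{762} \approx -1.657 \cdot 10^{5}$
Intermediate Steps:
$X = \frac{124}{35}$ ($X = - \frac{248}{-70} = \left(-248\right) \left(- \frac{1}{70}\right) = \frac{124}{35} \approx 3.5429$)
$P = -26$ ($P = -7 + \frac{-20 - 37}{3} = -7 + \frac{1}{3} \left(-57\right) = -7 - 19 = -26$)
$K{\left(m,p \right)} = - \frac{1}{381}$ ($K{\left(m,p \right)} = \frac{1}{-26 - 355} = \frac{1}{-381} = - \frac{1}{381}$)
$v = - \frac{1}{762}$ ($v = \frac{1}{2} \left(- \frac{1}{381}\right) = - \frac{1}{762} \approx -0.0013123$)
$v - 165699 = - \frac{1}{762} - 165699 = - \frac{126262639}{762}$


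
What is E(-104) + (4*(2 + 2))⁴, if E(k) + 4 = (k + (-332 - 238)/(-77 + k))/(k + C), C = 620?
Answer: 3060204209/46698 ≈ 65532.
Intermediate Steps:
E(k) = -4 + (k - 570/(-77 + k))/(620 + k) (E(k) = -4 + (k + (-332 - 238)/(-77 + k))/(k + 620) = -4 + (k - 570/(-77 + k))/(620 + k))
E(-104) + (4*(2 + 2))⁴ = (190390 - 2249*(-104) - 3*(-104)²)/(-47740 + (-104)² + 543*(-104)) + (4*(2 + 2))⁴ = (190390 + 233896 - 3*10816)/(-47740 + 10816 - 56472) + (4*4)⁴ = (190390 + 233896 - 32448)/(-93396) + 16⁴ = -1/93396*391838 + 65536 = -195919/46698 + 65536 = 3060204209/46698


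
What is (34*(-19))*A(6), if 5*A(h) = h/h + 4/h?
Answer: -646/3 ≈ -215.33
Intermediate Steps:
A(h) = 1/5 + 4/(5*h) (A(h) = (h/h + 4/h)/5 = (1 + 4/h)/5 = 1/5 + 4/(5*h))
(34*(-19))*A(6) = (34*(-19))*((1/5)*(4 + 6)/6) = -646*10/(5*6) = -646*1/3 = -646/3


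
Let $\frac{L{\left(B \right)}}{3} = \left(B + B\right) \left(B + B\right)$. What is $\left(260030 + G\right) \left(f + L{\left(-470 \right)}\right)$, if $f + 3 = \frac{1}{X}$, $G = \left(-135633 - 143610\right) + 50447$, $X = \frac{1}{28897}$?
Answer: $83697562396$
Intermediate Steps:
$X = \frac{1}{28897} \approx 3.4606 \cdot 10^{-5}$
$G = -228796$ ($G = -279243 + 50447 = -228796$)
$f = 28894$ ($f = -3 + \frac{1}{\frac{1}{28897}} = -3 + 28897 = 28894$)
$L{\left(B \right)} = 12 B^{2}$ ($L{\left(B \right)} = 3 \left(B + B\right) \left(B + B\right) = 3 \cdot 2 B 2 B = 3 \cdot 4 B^{2} = 12 B^{2}$)
$\left(260030 + G\right) \left(f + L{\left(-470 \right)}\right) = \left(260030 - 228796\right) \left(28894 + 12 \left(-470\right)^{2}\right) = 31234 \left(28894 + 12 \cdot 220900\right) = 31234 \left(28894 + 2650800\right) = 31234 \cdot 2679694 = 83697562396$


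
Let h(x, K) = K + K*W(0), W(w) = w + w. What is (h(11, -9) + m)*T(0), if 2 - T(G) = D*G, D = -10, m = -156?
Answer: -330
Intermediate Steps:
W(w) = 2*w
T(G) = 2 + 10*G (T(G) = 2 - (-10)*G = 2 + 10*G)
h(x, K) = K (h(x, K) = K + K*(2*0) = K + K*0 = K + 0 = K)
(h(11, -9) + m)*T(0) = (-9 - 156)*(2 + 10*0) = -165*(2 + 0) = -165*2 = -330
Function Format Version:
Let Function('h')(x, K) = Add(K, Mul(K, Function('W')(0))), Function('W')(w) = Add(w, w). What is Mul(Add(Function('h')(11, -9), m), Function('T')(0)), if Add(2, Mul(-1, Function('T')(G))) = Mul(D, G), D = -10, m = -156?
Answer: -330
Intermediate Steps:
Function('W')(w) = Mul(2, w)
Function('T')(G) = Add(2, Mul(10, G)) (Function('T')(G) = Add(2, Mul(-1, Mul(-10, G))) = Add(2, Mul(10, G)))
Function('h')(x, K) = K (Function('h')(x, K) = Add(K, Mul(K, Mul(2, 0))) = Add(K, Mul(K, 0)) = Add(K, 0) = K)
Mul(Add(Function('h')(11, -9), m), Function('T')(0)) = Mul(Add(-9, -156), Add(2, Mul(10, 0))) = Mul(-165, Add(2, 0)) = Mul(-165, 2) = -330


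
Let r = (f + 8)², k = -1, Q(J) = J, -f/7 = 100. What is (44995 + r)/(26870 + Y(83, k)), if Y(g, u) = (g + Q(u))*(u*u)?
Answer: 523859/26952 ≈ 19.437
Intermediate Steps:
f = -700 (f = -7*100 = -700)
r = 478864 (r = (-700 + 8)² = (-692)² = 478864)
Y(g, u) = u²*(g + u) (Y(g, u) = (g + u)*(u*u) = (g + u)*u² = u²*(g + u))
(44995 + r)/(26870 + Y(83, k)) = (44995 + 478864)/(26870 + (-1)²*(83 - 1)) = 523859/(26870 + 1*82) = 523859/(26870 + 82) = 523859/26952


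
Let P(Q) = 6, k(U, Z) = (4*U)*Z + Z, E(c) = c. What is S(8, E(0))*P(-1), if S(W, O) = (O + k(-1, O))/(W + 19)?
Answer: 0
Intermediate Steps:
k(U, Z) = Z + 4*U*Z (k(U, Z) = 4*U*Z + Z = Z + 4*U*Z)
S(W, O) = -2*O/(19 + W) (S(W, O) = (O + O*(1 + 4*(-1)))/(W + 19) = (O + O*(1 - 4))/(19 + W) = (O + O*(-3))/(19 + W) = (O - 3*O)/(19 + W) = (-2*O)/(19 + W) = -2*O/(19 + W))
S(8, E(0))*P(-1) = -2*0/(19 + 8)*6 = -2*0/27*6 = -2*0*1/27*6 = 0*6 = 0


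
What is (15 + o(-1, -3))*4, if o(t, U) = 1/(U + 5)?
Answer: 62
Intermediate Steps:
o(t, U) = 1/(5 + U)
(15 + o(-1, -3))*4 = (15 + 1/(5 - 3))*4 = (15 + 1/2)*4 = (31/2)*4 = 62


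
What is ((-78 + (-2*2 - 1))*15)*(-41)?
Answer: 51045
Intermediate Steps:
((-78 + (-2*2 - 1))*15)*(-41) = ((-78 + (-4 - 1))*15)*(-41) = ((-78 - 5)*15)*(-41) = -83*15*(-41) = -1245*(-41) = 51045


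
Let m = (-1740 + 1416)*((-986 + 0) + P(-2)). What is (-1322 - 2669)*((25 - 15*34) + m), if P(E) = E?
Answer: -1275631357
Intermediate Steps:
m = 320112 (m = (-1740 + 1416)*((-986 + 0) - 2) = -324*(-986 - 2) = -324*(-988) = 320112)
(-1322 - 2669)*((25 - 15*34) + m) = (-1322 - 2669)*((25 - 15*34) + 320112) = -3991*((25 - 510) + 320112) = -3991*(-485 + 320112) = -3991*319627 = -1275631357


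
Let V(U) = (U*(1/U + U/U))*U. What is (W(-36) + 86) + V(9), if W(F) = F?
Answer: 140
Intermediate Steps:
V(U) = U**2*(1 + 1/U) (V(U) = (U*(1/U + 1))*U = (U*(1 + 1/U))*U = U**2*(1 + 1/U))
(W(-36) + 86) + V(9) = (-36 + 86) + 9*(1 + 9) = 50 + 9*10 = 50 + 90 = 140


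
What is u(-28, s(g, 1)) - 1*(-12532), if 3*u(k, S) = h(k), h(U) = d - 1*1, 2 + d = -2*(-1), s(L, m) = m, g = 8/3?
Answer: 37595/3 ≈ 12532.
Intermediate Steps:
g = 8/3 (g = 8*(⅓) = 8/3 ≈ 2.6667)
d = 0 (d = -2 - 2*(-1) = -2 + 2 = 0)
h(U) = -1 (h(U) = 0 - 1*1 = 0 - 1 = -1)
u(k, S) = -⅓ (u(k, S) = (⅓)*(-1) = -⅓)
u(-28, s(g, 1)) - 1*(-12532) = -⅓ - 1*(-12532) = -⅓ + 12532 = 37595/3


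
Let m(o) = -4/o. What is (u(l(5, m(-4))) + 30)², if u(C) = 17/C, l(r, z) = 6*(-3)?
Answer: 273529/324 ≈ 844.23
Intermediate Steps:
l(r, z) = -18
(u(l(5, m(-4))) + 30)² = (17/(-18) + 30)² = (17*(-1/18) + 30)² = (-17/18 + 30)² = (523/18)² = 273529/324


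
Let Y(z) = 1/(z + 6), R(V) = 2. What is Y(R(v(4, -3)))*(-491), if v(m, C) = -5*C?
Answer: -491/8 ≈ -61.375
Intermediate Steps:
Y(z) = 1/(6 + z)
Y(R(v(4, -3)))*(-491) = -491/(6 + 2) = -491/8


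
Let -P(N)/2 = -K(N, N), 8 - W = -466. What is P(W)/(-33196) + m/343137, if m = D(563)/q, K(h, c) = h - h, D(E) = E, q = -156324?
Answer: -563/53640548388 ≈ -1.0496e-8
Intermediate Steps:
K(h, c) = 0
W = 474 (W = 8 - 1*(-466) = 8 + 466 = 474)
m = -563/156324 (m = 563/(-156324) = 563*(-1/156324) = -563/156324 ≈ -0.0036015)
P(N) = 0 (P(N) = -(-2)*0 = -2*0 = 0)
P(W)/(-33196) + m/343137 = 0/(-33196) - 563/156324/343137 = 0*(-1/33196) - 563/156324*1/343137 = 0 - 563/53640548388 = -563/53640548388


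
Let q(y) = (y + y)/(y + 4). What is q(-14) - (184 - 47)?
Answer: -671/5 ≈ -134.20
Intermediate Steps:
q(y) = 2*y/(4 + y) (q(y) = (2*y)/(4 + y) = 2*y/(4 + y))
q(-14) - (184 - 47) = 2*(-14)/(4 - 14) - (184 - 47) = 2*(-14)/(-10) - 1*137 = 2*(-14)*(-1/10) - 137 = 14/5 - 137 = -671/5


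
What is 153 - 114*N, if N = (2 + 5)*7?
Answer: -5433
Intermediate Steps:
N = 49 (N = 7*7 = 49)
153 - 114*N = 153 - 114*49 = 153 - 5586 = -5433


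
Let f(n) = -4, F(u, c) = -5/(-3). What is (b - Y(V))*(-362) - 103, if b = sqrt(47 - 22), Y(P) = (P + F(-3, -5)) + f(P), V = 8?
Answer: 415/3 ≈ 138.33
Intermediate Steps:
F(u, c) = 5/3 (F(u, c) = -5*(-1/3) = 5/3)
Y(P) = -7/3 + P (Y(P) = (P + 5/3) - 4 = (5/3 + P) - 4 = -7/3 + P)
b = 5 (b = sqrt(25) = 5)
(b - Y(V))*(-362) - 103 = (5 - (-7/3 + 8))*(-362) - 103 = (5 - 1*17/3)*(-362) - 103 = (5 - 17/3)*(-362) - 103 = -2/3*(-362) - 103 = 724/3 - 103 = 415/3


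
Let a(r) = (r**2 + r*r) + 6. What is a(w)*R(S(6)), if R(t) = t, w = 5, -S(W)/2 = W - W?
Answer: 0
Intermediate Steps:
S(W) = 0 (S(W) = -2*(W - W) = -2*0 = 0)
a(r) = 6 + 2*r**2 (a(r) = (r**2 + r**2) + 6 = 2*r**2 + 6 = 6 + 2*r**2)
a(w)*R(S(6)) = (6 + 2*5**2)*0 = (6 + 2*25)*0 = (6 + 50)*0 = 56*0 = 0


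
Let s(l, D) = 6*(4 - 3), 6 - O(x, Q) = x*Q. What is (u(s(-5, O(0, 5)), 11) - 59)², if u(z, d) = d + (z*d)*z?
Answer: 121104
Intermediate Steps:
O(x, Q) = 6 - Q*x (O(x, Q) = 6 - x*Q = 6 - Q*x)
s(l, D) = 6 (s(l, D) = 6*1 = 6)
u(z, d) = d + d*z² (u(z, d) = d + (d*z)*z = d + d*z²)
(u(s(-5, O(0, 5)), 11) - 59)² = (11*(1 + 6²) - 59)² = (11*(1 + 36) - 59)² = (11*37 - 59)² = (407 - 59)² = 348² = 121104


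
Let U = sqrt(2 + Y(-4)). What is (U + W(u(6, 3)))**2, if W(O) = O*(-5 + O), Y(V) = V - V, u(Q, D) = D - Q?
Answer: (24 + sqrt(2))**2 ≈ 645.88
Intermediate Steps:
Y(V) = 0
U = sqrt(2) (U = sqrt(2 + 0) = sqrt(2) ≈ 1.4142)
(U + W(u(6, 3)))**2 = (sqrt(2) + (3 - 1*6)*(-5 + (3 - 1*6)))**2 = (sqrt(2) + (3 - 6)*(-5 + (3 - 6)))**2 = (sqrt(2) - 3*(-5 - 3))**2 = (sqrt(2) - 3*(-8))**2 = (sqrt(2) + 24)**2 = (24 + sqrt(2))**2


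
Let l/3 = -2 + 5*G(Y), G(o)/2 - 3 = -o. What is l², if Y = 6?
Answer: 9216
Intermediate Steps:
G(o) = 6 - 2*o (G(o) = 6 + 2*(-o) = 6 - 2*o)
l = -96 (l = 3*(-2 + 5*(6 - 2*6)) = 3*(-2 + 5*(6 - 12)) = 3*(-2 + 5*(-6)) = 3*(-2 - 30) = 3*(-32) = -96)
l² = (-96)² = 9216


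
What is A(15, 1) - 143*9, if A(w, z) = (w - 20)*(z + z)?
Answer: -1297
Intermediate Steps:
A(w, z) = 2*z*(-20 + w) (A(w, z) = (-20 + w)*(2*z) = 2*z*(-20 + w))
A(15, 1) - 143*9 = 2*1*(-20 + 15) - 143*9 = 2*1*(-5) - 1287 = -10 - 1287 = -1297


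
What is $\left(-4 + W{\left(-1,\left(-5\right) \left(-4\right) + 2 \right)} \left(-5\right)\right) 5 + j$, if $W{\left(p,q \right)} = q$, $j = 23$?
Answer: $-547$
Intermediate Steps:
$\left(-4 + W{\left(-1,\left(-5\right) \left(-4\right) + 2 \right)} \left(-5\right)\right) 5 + j = \left(-4 + \left(\left(-5\right) \left(-4\right) + 2\right) \left(-5\right)\right) 5 + 23 = \left(-4 + \left(20 + 2\right) \left(-5\right)\right) 5 + 23 = \left(-4 + 22 \left(-5\right)\right) 5 + 23 = \left(-4 - 110\right) 5 + 23 = \left(-114\right) 5 + 23 = -570 + 23 = -547$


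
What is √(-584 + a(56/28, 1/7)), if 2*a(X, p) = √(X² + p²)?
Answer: √(-114464 + 14*√197)/14 ≈ 24.145*I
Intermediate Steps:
a(X, p) = √(X² + p²)/2
√(-584 + a(56/28, 1/7)) = √(-584 + √((56/28)² + (1/7)²)/2) = √(-584 + √((56*(1/28))² + (⅐)²)/2) = √(-584 + √(2² + 1/49)/2) = √(-584 + √(4 + 1/49)/2) = √(-584 + √(197/49)/2) = √(-584 + (√197/7)/2) = √(-584 + √197/14)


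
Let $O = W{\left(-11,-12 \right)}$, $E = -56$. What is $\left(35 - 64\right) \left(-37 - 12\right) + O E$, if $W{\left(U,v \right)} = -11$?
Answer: $2037$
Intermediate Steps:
$O = -11$
$\left(35 - 64\right) \left(-37 - 12\right) + O E = \left(35 - 64\right) \left(-37 - 12\right) - -616 = \left(-29\right) \left(-49\right) + 616 = 1421 + 616 = 2037$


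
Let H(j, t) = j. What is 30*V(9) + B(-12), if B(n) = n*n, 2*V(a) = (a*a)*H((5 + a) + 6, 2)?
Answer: 24444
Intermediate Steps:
V(a) = a²*(11 + a)/2 (V(a) = ((a*a)*((5 + a) + 6))/2 = (a²*(11 + a))/2 = a²*(11 + a)/2)
B(n) = n²
30*V(9) + B(-12) = 30*((½)*9²*(11 + 9)) + (-12)² = 30*((½)*81*20) + 144 = 30*810 + 144 = 24300 + 144 = 24444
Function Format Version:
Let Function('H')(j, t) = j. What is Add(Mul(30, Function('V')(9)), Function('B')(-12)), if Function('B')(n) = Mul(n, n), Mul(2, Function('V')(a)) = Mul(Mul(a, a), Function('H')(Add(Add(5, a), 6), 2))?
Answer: 24444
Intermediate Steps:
Function('V')(a) = Mul(Rational(1, 2), Pow(a, 2), Add(11, a)) (Function('V')(a) = Mul(Rational(1, 2), Mul(Mul(a, a), Add(Add(5, a), 6))) = Mul(Rational(1, 2), Mul(Pow(a, 2), Add(11, a))) = Mul(Rational(1, 2), Pow(a, 2), Add(11, a)))
Function('B')(n) = Pow(n, 2)
Add(Mul(30, Function('V')(9)), Function('B')(-12)) = Add(Mul(30, Mul(Rational(1, 2), Pow(9, 2), Add(11, 9))), Pow(-12, 2)) = Add(Mul(30, Mul(Rational(1, 2), 81, 20)), 144) = Add(Mul(30, 810), 144) = Add(24300, 144) = 24444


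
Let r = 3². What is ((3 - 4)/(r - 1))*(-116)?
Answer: 29/2 ≈ 14.500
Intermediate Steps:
r = 9
((3 - 4)/(r - 1))*(-116) = ((3 - 4)/(9 - 1))*(-116) = -1/8*(-116) = -1*⅛*(-116) = -⅛*(-116) = 29/2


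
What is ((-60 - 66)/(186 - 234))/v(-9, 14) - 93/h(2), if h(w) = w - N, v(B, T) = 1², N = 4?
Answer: 393/8 ≈ 49.125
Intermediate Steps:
v(B, T) = 1
h(w) = -4 + w (h(w) = w - 1*4 = w - 4 = -4 + w)
((-60 - 66)/(186 - 234))/v(-9, 14) - 93/h(2) = ((-60 - 66)/(186 - 234))/1 - 93/(-4 + 2) = -126/(-48)*1 - 93/(-2) = -126*(-1/48)*1 - 93*(-½) = (21/8)*1 + 93/2 = 21/8 + 93/2 = 393/8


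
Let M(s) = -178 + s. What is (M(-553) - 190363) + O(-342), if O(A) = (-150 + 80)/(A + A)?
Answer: -65354113/342 ≈ -1.9109e+5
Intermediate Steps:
O(A) = -35/A (O(A) = -70*1/(2*A) = -35/A)
(M(-553) - 190363) + O(-342) = ((-178 - 553) - 190363) - 35/(-342) = (-731 - 190363) - 35*(-1/342) = -191094 + 35/342 = -65354113/342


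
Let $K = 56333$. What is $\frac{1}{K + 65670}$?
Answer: $\frac{1}{122003} \approx 8.1965 \cdot 10^{-6}$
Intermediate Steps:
$\frac{1}{K + 65670} = \frac{1}{56333 + 65670} = \frac{1}{122003}$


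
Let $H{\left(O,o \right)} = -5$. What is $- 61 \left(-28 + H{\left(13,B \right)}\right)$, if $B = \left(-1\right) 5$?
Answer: $2013$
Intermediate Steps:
$B = -5$
$- 61 \left(-28 + H{\left(13,B \right)}\right) = - 61 \left(-28 - 5\right) = \left(-61\right) \left(-33\right) = 2013$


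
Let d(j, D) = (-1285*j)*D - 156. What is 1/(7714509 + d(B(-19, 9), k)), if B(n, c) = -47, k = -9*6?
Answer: 1/4453023 ≈ 2.2457e-7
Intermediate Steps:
k = -54
d(j, D) = -156 - 1285*D*j (d(j, D) = -1285*D*j - 156 = -156 - 1285*D*j)
1/(7714509 + d(B(-19, 9), k)) = 1/(7714509 + (-156 - 1285*(-54)*(-47))) = 1/(7714509 + (-156 - 3261330)) = 1/(7714509 - 3261486) = 1/4453023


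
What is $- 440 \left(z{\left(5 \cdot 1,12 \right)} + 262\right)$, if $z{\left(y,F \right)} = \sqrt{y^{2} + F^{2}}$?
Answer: $-121000$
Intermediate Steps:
$z{\left(y,F \right)} = \sqrt{F^{2} + y^{2}}$
$- 440 \left(z{\left(5 \cdot 1,12 \right)} + 262\right) = - 440 \left(\sqrt{12^{2} + \left(5 \cdot 1\right)^{2}} + 262\right) = - 440 \left(\sqrt{144 + 5^{2}} + 262\right) = - 440 \left(\sqrt{144 + 25} + 262\right) = - 440 \left(\sqrt{169} + 262\right) = - 440 \left(13 + 262\right) = \left(-440\right) 275 = -121000$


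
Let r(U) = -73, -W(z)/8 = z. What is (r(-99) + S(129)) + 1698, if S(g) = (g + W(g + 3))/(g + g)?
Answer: 139441/86 ≈ 1621.4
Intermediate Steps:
W(z) = -8*z
S(g) = (-24 - 7*g)/(2*g) (S(g) = (g - 8*(g + 3))/(g + g) = (g - 8*(3 + g))/((2*g)) = (g + (-24 - 8*g))*(1/(2*g)) = (-24 - 7*g)*(1/(2*g)) = (-24 - 7*g)/(2*g))
(r(-99) + S(129)) + 1698 = (-73 + (-7/2 - 12/129)) + 1698 = (-73 + (-7/2 - 12*1/129)) + 1698 = (-73 + (-7/2 - 4/43)) + 1698 = (-73 - 309/86) + 1698 = -6587/86 + 1698 = 139441/86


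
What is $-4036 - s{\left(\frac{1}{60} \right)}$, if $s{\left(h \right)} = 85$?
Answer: $-4121$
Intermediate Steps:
$-4036 - s{\left(\frac{1}{60} \right)} = -4036 - 85 = -4121$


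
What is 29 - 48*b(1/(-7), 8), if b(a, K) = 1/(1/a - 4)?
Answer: 367/11 ≈ 33.364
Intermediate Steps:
b(a, K) = 1/(-4 + 1/a)
29 - 48*b(1/(-7), 8) = 29 - (-48)/((-7)*(-1 + 4/(-7))) = 29 - (-48)*(-1)/(7*(-1 + 4*(-⅐))) = 29 - (-48)*(-1)/(7*(-1 - 4/7)) = 29 - (-48)*(-1)/(7*(-11/7)) = 29 - (-48)*(-1)*(-7)/(7*11) = 29 - 48*(-1/11) = 29 + 48/11 = 367/11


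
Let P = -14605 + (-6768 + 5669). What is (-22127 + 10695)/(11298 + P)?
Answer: 5716/2203 ≈ 2.5946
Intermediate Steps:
P = -15704 (P = -14605 - 1099 = -15704)
(-22127 + 10695)/(11298 + P) = (-22127 + 10695)/(11298 - 15704) = -11432/(-4406) = -11432*(-1/4406) = 5716/2203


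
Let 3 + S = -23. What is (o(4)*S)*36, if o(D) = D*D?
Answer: -14976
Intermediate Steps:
S = -26 (S = -3 - 23 = -26)
o(D) = D²
(o(4)*S)*36 = (4²*(-26))*36 = (16*(-26))*36 = -416*36 = -14976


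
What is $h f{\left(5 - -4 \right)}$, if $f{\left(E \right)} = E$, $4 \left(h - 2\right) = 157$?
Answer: $\frac{1485}{4} \approx 371.25$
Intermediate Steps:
$h = \frac{165}{4}$ ($h = 2 + \frac{1}{4} \cdot 157 = 2 + \frac{157}{4} = \frac{165}{4} \approx 41.25$)
$h f{\left(5 - -4 \right)} = \frac{165 \left(5 - -4\right)}{4} = \frac{165 \left(5 + 4\right)}{4} = \frac{165}{4} \cdot 9 = \frac{1485}{4}$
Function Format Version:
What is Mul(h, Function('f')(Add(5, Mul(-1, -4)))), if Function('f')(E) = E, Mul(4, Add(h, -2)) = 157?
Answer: Rational(1485, 4) ≈ 371.25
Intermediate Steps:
h = Rational(165, 4) (h = Add(2, Mul(Rational(1, 4), 157)) = Add(2, Rational(157, 4)) = Rational(165, 4) ≈ 41.250)
Mul(h, Function('f')(Add(5, Mul(-1, -4)))) = Mul(Rational(165, 4), Add(5, Mul(-1, -4))) = Mul(Rational(165, 4), Add(5, 4)) = Mul(Rational(165, 4), 9) = Rational(1485, 4)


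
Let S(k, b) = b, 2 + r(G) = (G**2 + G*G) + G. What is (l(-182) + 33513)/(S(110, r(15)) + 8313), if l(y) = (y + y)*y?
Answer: 99761/8776 ≈ 11.367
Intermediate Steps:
l(y) = 2*y**2 (l(y) = (2*y)*y = 2*y**2)
r(G) = -2 + G + 2*G**2 (r(G) = -2 + ((G**2 + G*G) + G) = -2 + ((G**2 + G**2) + G) = -2 + (2*G**2 + G) = -2 + (G + 2*G**2) = -2 + G + 2*G**2)
(l(-182) + 33513)/(S(110, r(15)) + 8313) = (2*(-182)**2 + 33513)/((-2 + 15 + 2*15**2) + 8313) = (2*33124 + 33513)/((-2 + 15 + 2*225) + 8313) = (66248 + 33513)/((-2 + 15 + 450) + 8313) = 99761/(463 + 8313) = 99761/8776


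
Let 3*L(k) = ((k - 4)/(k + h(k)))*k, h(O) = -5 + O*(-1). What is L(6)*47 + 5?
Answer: -163/5 ≈ -32.600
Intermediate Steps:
h(O) = -5 - O
L(k) = k*(⅘ - k/5)/3 (L(k) = (((k - 4)/(k + (-5 - k)))*k)/3 = (((-4 + k)/(-5))*k)/3 = (((-4 + k)*(-⅕))*k)/3 = ((⅘ - k/5)*k)/3 = (k*(⅘ - k/5))/3 = k*(⅘ - k/5)/3)
L(6)*47 + 5 = ((1/15)*6*(4 - 1*6))*47 + 5 = ((1/15)*6*(4 - 6))*47 + 5 = ((1/15)*6*(-2))*47 + 5 = -⅘*47 + 5 = -188/5 + 5 = -163/5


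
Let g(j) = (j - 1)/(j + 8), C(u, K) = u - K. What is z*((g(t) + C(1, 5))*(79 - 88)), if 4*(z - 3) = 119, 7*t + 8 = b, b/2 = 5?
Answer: 279423/232 ≈ 1204.4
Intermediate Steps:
b = 10 (b = 2*5 = 10)
t = 2/7 (t = -8/7 + (⅐)*10 = -8/7 + 10/7 = 2/7 ≈ 0.28571)
z = 131/4 (z = 3 + (¼)*119 = 3 + 119/4 = 131/4 ≈ 32.750)
g(j) = (-1 + j)/(8 + j)
z*((g(t) + C(1, 5))*(79 - 88)) = 131*(((-1 + 2/7)/(8 + 2/7) + (1 - 1*5))*(79 - 88))/4 = 131*((-5/7/(58/7) + (1 - 5))*(-9))/4 = 131*(((7/58)*(-5/7) - 4)*(-9))/4 = 131*((-5/58 - 4)*(-9))/4 = 131*(-237/58*(-9))/4 = (131/4)*(2133/58) = 279423/232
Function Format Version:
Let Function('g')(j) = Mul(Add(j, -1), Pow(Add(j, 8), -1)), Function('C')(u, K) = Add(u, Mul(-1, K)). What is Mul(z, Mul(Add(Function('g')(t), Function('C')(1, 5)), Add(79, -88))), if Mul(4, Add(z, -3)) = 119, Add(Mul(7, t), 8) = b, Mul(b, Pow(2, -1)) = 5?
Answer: Rational(279423, 232) ≈ 1204.4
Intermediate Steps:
b = 10 (b = Mul(2, 5) = 10)
t = Rational(2, 7) (t = Add(Rational(-8, 7), Mul(Rational(1, 7), 10)) = Add(Rational(-8, 7), Rational(10, 7)) = Rational(2, 7) ≈ 0.28571)
z = Rational(131, 4) (z = Add(3, Mul(Rational(1, 4), 119)) = Add(3, Rational(119, 4)) = Rational(131, 4) ≈ 32.750)
Function('g')(j) = Mul(Pow(Add(8, j), -1), Add(-1, j)) (Function('g')(j) = Mul(Add(-1, j), Pow(Add(8, j), -1)) = Mul(Pow(Add(8, j), -1), Add(-1, j)))
Mul(z, Mul(Add(Function('g')(t), Function('C')(1, 5)), Add(79, -88))) = Mul(Rational(131, 4), Mul(Add(Mul(Pow(Add(8, Rational(2, 7)), -1), Add(-1, Rational(2, 7))), Add(1, Mul(-1, 5))), Add(79, -88))) = Mul(Rational(131, 4), Mul(Add(Mul(Pow(Rational(58, 7), -1), Rational(-5, 7)), Add(1, -5)), -9)) = Mul(Rational(131, 4), Mul(Add(Mul(Rational(7, 58), Rational(-5, 7)), -4), -9)) = Mul(Rational(131, 4), Mul(Add(Rational(-5, 58), -4), -9)) = Mul(Rational(131, 4), Mul(Rational(-237, 58), -9)) = Mul(Rational(131, 4), Rational(2133, 58)) = Rational(279423, 232)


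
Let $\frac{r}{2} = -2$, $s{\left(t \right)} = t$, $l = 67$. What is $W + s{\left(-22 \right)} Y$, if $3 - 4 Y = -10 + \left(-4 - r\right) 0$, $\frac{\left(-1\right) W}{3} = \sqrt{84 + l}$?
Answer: $- \frac{143}{2} - 3 \sqrt{151} \approx -108.36$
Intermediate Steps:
$r = -4$ ($r = 2 \left(-2\right) = -4$)
$W = - 3 \sqrt{151}$ ($W = - 3 \sqrt{84 + 67} = - 3 \sqrt{151} \approx -36.865$)
$Y = \frac{13}{4}$ ($Y = \frac{3}{4} - \frac{-10 + \left(-4 - -4\right) 0}{4} = \frac{3}{4} - \frac{-10 + \left(-4 + 4\right) 0}{4} = \frac{3}{4} - \frac{-10 + 0 \cdot 0}{4} = \frac{3}{4} - \frac{-10 + 0}{4} = \frac{3}{4} - - \frac{5}{2} = \frac{3}{4} + \frac{5}{2} = \frac{13}{4} \approx 3.25$)
$W + s{\left(-22 \right)} Y = - 3 \sqrt{151} - \frac{143}{2} = - \frac{143}{2} - 3 \sqrt{151}$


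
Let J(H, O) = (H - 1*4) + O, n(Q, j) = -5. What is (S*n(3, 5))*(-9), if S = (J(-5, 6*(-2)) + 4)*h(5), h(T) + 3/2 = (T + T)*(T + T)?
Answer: -150705/2 ≈ -75353.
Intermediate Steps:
h(T) = -3/2 + 4*T² (h(T) = -3/2 + (T + T)*(T + T) = -3/2 + (2*T)*(2*T) = -3/2 + 4*T²)
J(H, O) = -4 + H + O (J(H, O) = (H - 4) + O = (-4 + H) + O = -4 + H + O)
S = -3349/2 (S = ((-4 - 5 + 6*(-2)) + 4)*(-3/2 + 4*5²) = ((-4 - 5 - 12) + 4)*(-3/2 + 4*25) = (-21 + 4)*(-3/2 + 100) = -17*197/2 = -3349/2 ≈ -1674.5)
(S*n(3, 5))*(-9) = -3349/2*(-5)*(-9) = (16745/2)*(-9) = -150705/2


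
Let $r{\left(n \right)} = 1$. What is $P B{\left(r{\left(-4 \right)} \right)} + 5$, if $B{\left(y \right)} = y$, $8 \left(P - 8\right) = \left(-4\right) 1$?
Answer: $\frac{25}{2} \approx 12.5$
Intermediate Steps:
$P = \frac{15}{2}$ ($P = 8 + \frac{\left(-4\right) 1}{8} = 8 + \frac{1}{8} \left(-4\right) = 8 - \frac{1}{2} = \frac{15}{2} \approx 7.5$)
$P B{\left(r{\left(-4 \right)} \right)} + 5 = \frac{15}{2} \cdot 1 + 5 = \frac{15}{2} + 5 = \frac{25}{2}$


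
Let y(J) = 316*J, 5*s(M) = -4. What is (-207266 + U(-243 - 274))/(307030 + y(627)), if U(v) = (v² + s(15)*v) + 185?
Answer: 151554/1262905 ≈ 0.12000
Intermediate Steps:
s(M) = -⅘ (s(M) = (⅕)*(-4) = -⅘)
U(v) = 185 + v² - 4*v/5 (U(v) = (v² - 4*v/5) + 185 = 185 + v² - 4*v/5)
(-207266 + U(-243 - 274))/(307030 + y(627)) = (-207266 + (185 + (-243 - 274)² - 4*(-243 - 274)/5))/(307030 + 316*627) = (-207266 + (185 + (-517)² - ⅘*(-517)))/(307030 + 198132) = (-207266 + (185 + 267289 + 2068/5))/505162 = (-207266 + 1339438/5)*(1/505162) = (303108/5)*(1/505162) = 151554/1262905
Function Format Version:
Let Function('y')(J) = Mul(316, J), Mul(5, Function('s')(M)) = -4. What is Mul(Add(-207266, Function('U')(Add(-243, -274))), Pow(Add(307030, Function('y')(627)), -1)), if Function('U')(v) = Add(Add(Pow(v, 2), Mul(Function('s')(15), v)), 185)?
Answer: Rational(151554, 1262905) ≈ 0.12000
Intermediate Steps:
Function('s')(M) = Rational(-4, 5) (Function('s')(M) = Mul(Rational(1, 5), -4) = Rational(-4, 5))
Function('U')(v) = Add(185, Pow(v, 2), Mul(Rational(-4, 5), v)) (Function('U')(v) = Add(Add(Pow(v, 2), Mul(Rational(-4, 5), v)), 185) = Add(185, Pow(v, 2), Mul(Rational(-4, 5), v)))
Mul(Add(-207266, Function('U')(Add(-243, -274))), Pow(Add(307030, Function('y')(627)), -1)) = Mul(Add(-207266, Add(185, Pow(Add(-243, -274), 2), Mul(Rational(-4, 5), Add(-243, -274)))), Pow(Add(307030, Mul(316, 627)), -1)) = Mul(Add(-207266, Add(185, Pow(-517, 2), Mul(Rational(-4, 5), -517))), Pow(Add(307030, 198132), -1)) = Mul(Add(-207266, Add(185, 267289, Rational(2068, 5))), Pow(505162, -1)) = Mul(Add(-207266, Rational(1339438, 5)), Rational(1, 505162)) = Mul(Rational(303108, 5), Rational(1, 505162)) = Rational(151554, 1262905)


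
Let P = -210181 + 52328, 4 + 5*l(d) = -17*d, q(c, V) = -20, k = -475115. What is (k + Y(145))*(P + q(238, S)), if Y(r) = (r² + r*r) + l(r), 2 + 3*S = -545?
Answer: 342236142162/5 ≈ 6.8447e+10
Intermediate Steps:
S = -547/3 (S = -⅔ + (⅓)*(-545) = -⅔ - 545/3 = -547/3 ≈ -182.33)
l(d) = -⅘ - 17*d/5 (l(d) = -⅘ + (-17*d)/5 = -⅘ - 17*d/5)
P = -157853
Y(r) = -⅘ + 2*r² - 17*r/5 (Y(r) = (r² + r*r) + (-⅘ - 17*r/5) = (r² + r²) + (-⅘ - 17*r/5) = 2*r² + (-⅘ - 17*r/5) = -⅘ + 2*r² - 17*r/5)
(k + Y(145))*(P + q(238, S)) = (-475115 + (-⅘ + 2*145² - 17/5*145))*(-157853 - 20) = (-475115 + (-⅘ + 2*21025 - 493))*(-157873) = (-475115 + (-⅘ + 42050 - 493))*(-157873) = (-475115 + 207781/5)*(-157873) = -2167794/5*(-157873) = 342236142162/5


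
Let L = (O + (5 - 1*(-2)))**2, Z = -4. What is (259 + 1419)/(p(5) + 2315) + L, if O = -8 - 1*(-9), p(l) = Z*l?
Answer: 148558/2295 ≈ 64.731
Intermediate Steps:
p(l) = -4*l
O = 1 (O = -8 + 9 = 1)
L = 64 (L = (1 + (5 - 1*(-2)))**2 = (1 + (5 + 2))**2 = (1 + 7)**2 = 8**2 = 64)
(259 + 1419)/(p(5) + 2315) + L = (259 + 1419)/(-4*5 + 2315) + 64 = 1678/(-20 + 2315) + 64 = 1678/2295 + 64 = 148558/2295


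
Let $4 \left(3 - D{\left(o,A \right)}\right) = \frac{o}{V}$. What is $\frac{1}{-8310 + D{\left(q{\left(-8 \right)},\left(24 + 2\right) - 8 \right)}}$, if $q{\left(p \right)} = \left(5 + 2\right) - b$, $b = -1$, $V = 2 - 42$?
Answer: $- \frac{20}{166139} \approx -0.00012038$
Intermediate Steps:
$V = -40$ ($V = 2 - 42 = -40$)
$q{\left(p \right)} = 8$ ($q{\left(p \right)} = \left(5 + 2\right) - -1 = 7 + 1 = 8$)
$D{\left(o,A \right)} = 3 + \frac{o}{160}$ ($D{\left(o,A \right)} = 3 - \frac{o \frac{1}{-40}}{4} = 3 - \frac{o \left(- \frac{1}{40}\right)}{4} = 3 - \frac{\left(- \frac{1}{40}\right) o}{4} = 3 + \frac{o}{160}$)
$\frac{1}{-8310 + D{\left(q{\left(-8 \right)},\left(24 + 2\right) - 8 \right)}} = \frac{1}{-8310 + \left(3 + \frac{1}{160} \cdot 8\right)} = \frac{1}{-8310 + \left(3 + \frac{1}{20}\right)} = \frac{1}{-8310 + \frac{61}{20}} = \frac{1}{- \frac{166139}{20}} = - \frac{20}{166139}$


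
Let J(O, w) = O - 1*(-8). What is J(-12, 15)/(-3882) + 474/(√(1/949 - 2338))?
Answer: 2/1941 - 158*I*√233956021/246529 ≈ 0.0010304 - 9.8029*I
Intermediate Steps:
J(O, w) = 8 + O (J(O, w) = O + 8 = 8 + O)
J(-12, 15)/(-3882) + 474/(√(1/949 - 2338)) = (8 - 12)/(-3882) + 474/(√(1/949 - 2338)) = -4*(-1/3882) + 474/(√(1/949 - 2338)) = 2/1941 + 474/(√(-2218761/949)) = 2/1941 + 474/((3*I*√233956021/949)) = 2/1941 + 474*(-I*√233956021/739587) = 2/1941 - 158*I*√233956021/246529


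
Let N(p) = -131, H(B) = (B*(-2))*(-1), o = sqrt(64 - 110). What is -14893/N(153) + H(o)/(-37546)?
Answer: 14893/131 - I*sqrt(46)/18773 ≈ 113.69 - 0.00036128*I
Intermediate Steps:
o = I*sqrt(46) (o = sqrt(-46) = I*sqrt(46) ≈ 6.7823*I)
H(B) = 2*B (H(B) = -2*B*(-1) = 2*B)
-14893/N(153) + H(o)/(-37546) = -14893/(-131) + (2*(I*sqrt(46)))/(-37546) = -14893*(-1/131) + (2*I*sqrt(46))*(-1/37546) = 14893/131 - I*sqrt(46)/18773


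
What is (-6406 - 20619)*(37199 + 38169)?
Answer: -2036820200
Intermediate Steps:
(-6406 - 20619)*(37199 + 38169) = -27025*75368 = -2036820200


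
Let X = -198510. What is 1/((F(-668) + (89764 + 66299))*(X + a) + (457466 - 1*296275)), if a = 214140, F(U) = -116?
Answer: 1/2437612801 ≈ 4.1024e-10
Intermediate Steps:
1/((F(-668) + (89764 + 66299))*(X + a) + (457466 - 1*296275)) = 1/((-116 + (89764 + 66299))*(-198510 + 214140) + (457466 - 1*296275)) = 1/((-116 + 156063)*15630 + (457466 - 296275)) = 1/(155947*15630 + 161191) = 1/(2437451610 + 161191) = 1/2437612801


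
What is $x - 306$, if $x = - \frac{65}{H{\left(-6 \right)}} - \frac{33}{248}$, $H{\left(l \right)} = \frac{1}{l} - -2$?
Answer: $- \frac{931851}{2728} \approx -341.59$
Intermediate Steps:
$H{\left(l \right)} = 2 + \frac{1}{l}$ ($H{\left(l \right)} = \frac{1}{l} + 2 = 2 + \frac{1}{l}$)
$x = - \frac{97083}{2728}$ ($x = - \frac{65}{2 + \frac{1}{-6}} - \frac{33}{248} = - \frac{65}{2 - \frac{1}{6}} - \frac{33}{248} = - \frac{65}{\frac{11}{6}} - \frac{33}{248} = \left(-65\right) \frac{6}{11} - \frac{33}{248} = - \frac{390}{11} - \frac{33}{248} = - \frac{97083}{2728} \approx -35.588$)
$x - 306 = - \frac{97083}{2728} - 306 = - \frac{931851}{2728}$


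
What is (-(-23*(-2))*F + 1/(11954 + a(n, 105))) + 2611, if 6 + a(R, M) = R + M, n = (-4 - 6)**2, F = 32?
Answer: 13842268/12153 ≈ 1139.0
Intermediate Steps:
n = 100 (n = (-10)**2 = 100)
a(R, M) = -6 + M + R (a(R, M) = -6 + (R + M) = -6 + (M + R) = -6 + M + R)
(-(-23*(-2))*F + 1/(11954 + a(n, 105))) + 2611 = (-(-23*(-2))*32 + 1/(11954 + (-6 + 105 + 100))) + 2611 = (-46*32 + 1/(11954 + 199)) + 2611 = (-1*1472 + 1/12153) + 2611 = (-1472 + 1/12153) + 2611 = -17889215/12153 + 2611 = 13842268/12153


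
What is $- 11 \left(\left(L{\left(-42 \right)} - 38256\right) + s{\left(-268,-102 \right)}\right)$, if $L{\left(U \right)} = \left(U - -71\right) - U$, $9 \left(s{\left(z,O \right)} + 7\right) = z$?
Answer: $\frac{3783956}{9} \approx 4.2044 \cdot 10^{5}$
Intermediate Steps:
$s{\left(z,O \right)} = -7 + \frac{z}{9}$
$L{\left(U \right)} = 71$ ($L{\left(U \right)} = \left(U + 71\right) - U = \left(71 + U\right) - U = 71$)
$- 11 \left(\left(L{\left(-42 \right)} - 38256\right) + s{\left(-268,-102 \right)}\right) = - 11 \left(\left(71 - 38256\right) + \left(-7 + \frac{1}{9} \left(-268\right)\right)\right) = - 11 \left(-38185 - \frac{331}{9}\right) = \left(-11\right) \left(- \frac{343996}{9}\right) = \frac{3783956}{9}$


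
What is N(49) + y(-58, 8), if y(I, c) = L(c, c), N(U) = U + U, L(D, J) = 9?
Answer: 107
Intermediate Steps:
N(U) = 2*U
y(I, c) = 9
N(49) + y(-58, 8) = 2*49 + 9 = 98 + 9 = 107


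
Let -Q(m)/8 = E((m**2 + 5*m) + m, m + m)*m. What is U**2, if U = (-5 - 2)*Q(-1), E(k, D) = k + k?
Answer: 313600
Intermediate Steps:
E(k, D) = 2*k
Q(m) = -8*m*(2*m**2 + 12*m) (Q(m) = -8*2*((m**2 + 5*m) + m)*m = -8*2*(m**2 + 6*m)*m = -8*(2*m**2 + 12*m)*m = -8*m*(2*m**2 + 12*m))
U = 560 (U = (-5 - 2)*(16*(-1)**2*(-6 - 1*(-1))) = -112*(-6 + 1) = -112*(-5) = -7*(-80) = 560)
U**2 = 560**2 = 313600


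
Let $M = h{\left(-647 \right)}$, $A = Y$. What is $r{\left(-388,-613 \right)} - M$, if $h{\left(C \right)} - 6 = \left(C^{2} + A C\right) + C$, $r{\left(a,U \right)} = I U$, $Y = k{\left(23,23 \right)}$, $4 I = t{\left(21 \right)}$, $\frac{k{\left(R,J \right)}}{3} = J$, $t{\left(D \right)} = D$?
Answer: $- \frac{1506173}{4} \approx -3.7654 \cdot 10^{5}$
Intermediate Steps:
$k{\left(R,J \right)} = 3 J$
$I = \frac{21}{4}$ ($I = \frac{1}{4} \cdot 21 = \frac{21}{4} \approx 5.25$)
$Y = 69$ ($Y = 3 \cdot 23 = 69$)
$A = 69$
$r{\left(a,U \right)} = \frac{21 U}{4}$
$h{\left(C \right)} = 6 + C^{2} + 70 C$ ($h{\left(C \right)} = 6 + \left(\left(C^{2} + 69 C\right) + C\right) = 6 + \left(C^{2} + 70 C\right) = 6 + C^{2} + 70 C$)
$M = 373325$ ($M = 6 + \left(-647\right)^{2} + 70 \left(-647\right) = 6 + 418609 - 45290 = 373325$)
$r{\left(-388,-613 \right)} - M = \frac{21}{4} \left(-613\right) - 373325 = - \frac{12873}{4} - 373325 = - \frac{1506173}{4}$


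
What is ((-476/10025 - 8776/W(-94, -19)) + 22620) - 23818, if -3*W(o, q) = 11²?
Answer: -1189323346/1213025 ≈ -980.46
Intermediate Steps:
W(o, q) = -121/3 (W(o, q) = -⅓*11² = -⅓*121 = -121/3)
((-476/10025 - 8776/W(-94, -19)) + 22620) - 23818 = ((-476/10025 - 8776/(-121/3)) + 22620) - 23818 = ((-476*1/10025 - 8776*(-3/121)) + 22620) - 23818 = ((-476/10025 + 26328/121) + 22620) - 23818 = (263880604/1213025 + 22620) - 23818 = 27702506104/1213025 - 23818 = -1189323346/1213025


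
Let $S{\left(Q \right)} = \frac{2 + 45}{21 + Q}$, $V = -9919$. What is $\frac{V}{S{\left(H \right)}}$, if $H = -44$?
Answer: $\frac{228137}{47} \approx 4854.0$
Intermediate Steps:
$S{\left(Q \right)} = \frac{47}{21 + Q}$
$\frac{V}{S{\left(H \right)}} = - \frac{9919}{47 \frac{1}{21 - 44}} = - \frac{9919}{47 \frac{1}{-23}} = - \frac{9919}{47 \left(- \frac{1}{23}\right)} = - \frac{9919}{- \frac{47}{23}} = \left(-9919\right) \left(- \frac{23}{47}\right) = \frac{228137}{47}$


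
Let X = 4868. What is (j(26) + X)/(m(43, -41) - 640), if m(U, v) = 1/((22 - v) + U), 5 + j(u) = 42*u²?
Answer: -1175010/22613 ≈ -51.962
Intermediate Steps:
j(u) = -5 + 42*u²
m(U, v) = 1/(22 + U - v)
(j(26) + X)/(m(43, -41) - 640) = ((-5 + 42*26²) + 4868)/(1/(22 + 43 - 1*(-41)) - 640) = ((-5 + 42*676) + 4868)/(1/(22 + 43 + 41) - 640) = ((-5 + 28392) + 4868)/(1/106 - 640) = (28387 + 4868)/(1/106 - 640) = 33255/(-67839/106) = 33255*(-106/67839) = -1175010/22613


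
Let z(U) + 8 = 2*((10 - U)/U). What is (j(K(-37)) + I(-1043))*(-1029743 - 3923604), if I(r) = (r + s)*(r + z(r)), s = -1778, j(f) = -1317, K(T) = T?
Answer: -2191451180729608/149 ≈ -1.4708e+13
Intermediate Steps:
z(U) = -8 + 2*(10 - U)/U (z(U) = -8 + 2*((10 - U)/U) = -8 + 2*(10 - U)/U)
I(r) = (-1778 + r)*(-10 + r + 20/r) (I(r) = (r - 1778)*(r + (-10 + 20/r)) = (-1778 + r)*(-10 + r + 20/r))
(j(K(-37)) + I(-1043))*(-1029743 - 3923604) = (-1317 + (17800 + (-1043)² - 35560/(-1043) - 1788*(-1043)))*(-1029743 - 3923604) = (-1317 + (17800 + 1087849 - 35560*(-1/1043) + 1864884))*(-4953347) = (-1317 + (17800 + 1087849 + 5080/149 + 1864884))*(-4953347) = (-1317 + 442614497/149)*(-4953347) = (442418264/149)*(-4953347) = -2191451180729608/149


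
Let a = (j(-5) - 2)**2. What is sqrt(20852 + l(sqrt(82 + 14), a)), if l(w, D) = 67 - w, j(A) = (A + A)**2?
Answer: sqrt(20919 - 4*sqrt(6)) ≈ 144.60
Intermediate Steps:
j(A) = 4*A**2 (j(A) = (2*A)**2 = 4*A**2)
a = 9604 (a = (4*(-5)**2 - 2)**2 = (4*25 - 2)**2 = (100 - 2)**2 = 98**2 = 9604)
sqrt(20852 + l(sqrt(82 + 14), a)) = sqrt(20852 + (67 - sqrt(82 + 14))) = sqrt(20852 + (67 - sqrt(96))) = sqrt(20852 + (67 - 4*sqrt(6))) = sqrt(20919 - 4*sqrt(6))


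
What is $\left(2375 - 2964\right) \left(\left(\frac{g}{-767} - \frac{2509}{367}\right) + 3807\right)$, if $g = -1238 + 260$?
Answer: $- \frac{630267192994}{281489} \approx -2.239 \cdot 10^{6}$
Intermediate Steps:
$g = -978$
$\left(2375 - 2964\right) \left(\left(\frac{g}{-767} - \frac{2509}{367}\right) + 3807\right) = \left(2375 - 2964\right) \left(\left(- \frac{978}{-767} - \frac{2509}{367}\right) + 3807\right) = - 589 \left(\left(\left(-978\right) \left(- \frac{1}{767}\right) - \frac{2509}{367}\right) + 3807\right) = - 589 \left(\left(\frac{978}{767} - \frac{2509}{367}\right) + 3807\right) = - 589 \left(- \frac{1565477}{281489} + 3807\right) = \left(-589\right) \frac{1070063146}{281489} = - \frac{630267192994}{281489}$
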